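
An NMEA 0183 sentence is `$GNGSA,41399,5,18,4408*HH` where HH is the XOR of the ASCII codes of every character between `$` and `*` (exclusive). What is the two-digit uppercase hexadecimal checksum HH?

XOR the ASCII codes of the payload characters:
  'G' = 0x47 → acc = 0x47
  'N' = 0x4E → acc = 0x09
  'G' = 0x47 → acc = 0x4E
  'S' = 0x53 → acc = 0x1D
  'A' = 0x41 → acc = 0x5C
  ',' = 0x2C → acc = 0x70
  '4' = 0x34 → acc = 0x44
  '1' = 0x31 → acc = 0x75
  '3' = 0x33 → acc = 0x46
  '9' = 0x39 → acc = 0x7F
  '9' = 0x39 → acc = 0x46
  ',' = 0x2C → acc = 0x6A
  '5' = 0x35 → acc = 0x5F
  ',' = 0x2C → acc = 0x73
  '1' = 0x31 → acc = 0x42
  '8' = 0x38 → acc = 0x7A
  ',' = 0x2C → acc = 0x56
  '4' = 0x34 → acc = 0x62
  '4' = 0x34 → acc = 0x56
  '0' = 0x30 → acc = 0x66
  '8' = 0x38 → acc = 0x5E
Checksum = 0x5E.

5E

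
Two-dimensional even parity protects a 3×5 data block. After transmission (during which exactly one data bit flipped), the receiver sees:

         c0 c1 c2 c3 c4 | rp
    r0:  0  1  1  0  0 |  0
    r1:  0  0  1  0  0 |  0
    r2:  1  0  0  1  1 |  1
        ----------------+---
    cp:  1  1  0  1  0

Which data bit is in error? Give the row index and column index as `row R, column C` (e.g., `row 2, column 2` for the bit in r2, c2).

row 1, column 4

Recompute each row's even parity and compare to rp:
  r0: data parity 0, sent rp 0 → ok
  r1: data parity 1, sent rp 0 → mismatch
  r2: data parity 1, sent rp 1 → ok
Recompute each column's even parity and compare to cp:
  c0: data parity 1, sent cp 1 → ok
  c1: data parity 1, sent cp 1 → ok
  c2: data parity 0, sent cp 0 → ok
  c3: data parity 1, sent cp 1 → ok
  c4: data parity 1, sent cp 0 → mismatch
Exactly one row (r1) and one column (c4) fail → the flipped bit is at their intersection.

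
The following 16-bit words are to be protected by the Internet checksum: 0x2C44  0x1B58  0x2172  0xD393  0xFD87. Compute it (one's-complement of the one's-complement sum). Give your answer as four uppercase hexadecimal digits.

One's-complement addition (fold any carry out of bit 15 back into bit 0):
  0x2C44 + 0x1B58 = 0x0479C
  0x479C + 0x2172 = 0x0690E
  0x690E + 0xD393 = 0x13CA1 → wrap carry → 0x3CA2
  0x3CA2 + 0xFD87 = 0x13A29 → wrap carry → 0x3A2A
One's-complement sum = 0x3A2A.
Checksum = ~0x3A2A & 0xFFFF = 0xC5D5.

C5D5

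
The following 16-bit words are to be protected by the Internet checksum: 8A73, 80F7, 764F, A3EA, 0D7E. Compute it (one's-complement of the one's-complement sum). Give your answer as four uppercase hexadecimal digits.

CCDC

One's-complement addition (fold any carry out of bit 15 back into bit 0):
  0x8A73 + 0x80F7 = 0x10B6A → wrap carry → 0x0B6B
  0x0B6B + 0x764F = 0x081BA
  0x81BA + 0xA3EA = 0x125A4 → wrap carry → 0x25A5
  0x25A5 + 0x0D7E = 0x03323
One's-complement sum = 0x3323.
Checksum = ~0x3323 & 0xFFFF = 0xCCDC.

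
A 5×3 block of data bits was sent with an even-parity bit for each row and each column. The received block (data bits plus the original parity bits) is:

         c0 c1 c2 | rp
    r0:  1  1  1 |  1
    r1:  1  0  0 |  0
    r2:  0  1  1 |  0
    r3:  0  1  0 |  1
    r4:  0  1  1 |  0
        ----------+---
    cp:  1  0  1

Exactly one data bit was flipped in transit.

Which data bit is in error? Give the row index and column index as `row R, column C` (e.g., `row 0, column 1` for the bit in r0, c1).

Recompute each row's even parity and compare to rp:
  r0: data parity 1, sent rp 1 → ok
  r1: data parity 1, sent rp 0 → mismatch
  r2: data parity 0, sent rp 0 → ok
  r3: data parity 1, sent rp 1 → ok
  r4: data parity 0, sent rp 0 → ok
Recompute each column's even parity and compare to cp:
  c0: data parity 0, sent cp 1 → mismatch
  c1: data parity 0, sent cp 0 → ok
  c2: data parity 1, sent cp 1 → ok
Exactly one row (r1) and one column (c0) fail → the flipped bit is at their intersection.

row 1, column 0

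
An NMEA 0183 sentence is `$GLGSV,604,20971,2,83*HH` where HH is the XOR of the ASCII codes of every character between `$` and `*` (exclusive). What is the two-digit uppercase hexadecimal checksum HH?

7F

XOR the ASCII codes of the payload characters:
  'G' = 0x47 → acc = 0x47
  'L' = 0x4C → acc = 0x0B
  'G' = 0x47 → acc = 0x4C
  'S' = 0x53 → acc = 0x1F
  'V' = 0x56 → acc = 0x49
  ',' = 0x2C → acc = 0x65
  '6' = 0x36 → acc = 0x53
  '0' = 0x30 → acc = 0x63
  '4' = 0x34 → acc = 0x57
  ',' = 0x2C → acc = 0x7B
  '2' = 0x32 → acc = 0x49
  '0' = 0x30 → acc = 0x79
  '9' = 0x39 → acc = 0x40
  '7' = 0x37 → acc = 0x77
  '1' = 0x31 → acc = 0x46
  ',' = 0x2C → acc = 0x6A
  '2' = 0x32 → acc = 0x58
  ',' = 0x2C → acc = 0x74
  '8' = 0x38 → acc = 0x4C
  '3' = 0x33 → acc = 0x7F
Checksum = 0x7F.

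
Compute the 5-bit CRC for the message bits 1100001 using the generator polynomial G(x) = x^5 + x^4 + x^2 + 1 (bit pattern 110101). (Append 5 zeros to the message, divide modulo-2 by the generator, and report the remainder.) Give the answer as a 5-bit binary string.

Append 5 zeros: 110000100000. Divide by 110101 (XOR where the leading bit is 1):
  pos 0: 110000 XOR 110101 = 000101
  pos 3: 101100 XOR 110101 = 011001
  pos 4: 110010 XOR 110101 = 000111
Remainder (last 5 bits) = 11100. This is the CRC / FCS.

11100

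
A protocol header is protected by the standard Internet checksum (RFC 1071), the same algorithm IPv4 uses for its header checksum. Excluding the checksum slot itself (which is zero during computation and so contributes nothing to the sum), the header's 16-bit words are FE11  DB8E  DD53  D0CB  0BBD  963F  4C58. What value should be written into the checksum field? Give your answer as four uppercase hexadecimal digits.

One's-complement addition (fold any carry out of bit 15 back into bit 0):
  0xFE11 + 0xDB8E = 0x1D99F → wrap carry → 0xD9A0
  0xD9A0 + 0xDD53 = 0x1B6F3 → wrap carry → 0xB6F4
  0xB6F4 + 0xD0CB = 0x187BF → wrap carry → 0x87C0
  0x87C0 + 0x0BBD = 0x0937D
  0x937D + 0x963F = 0x129BC → wrap carry → 0x29BD
  0x29BD + 0x4C58 = 0x07615
One's-complement sum = 0x7615.
Checksum = ~0x7615 & 0xFFFF = 0x89EA.

89EA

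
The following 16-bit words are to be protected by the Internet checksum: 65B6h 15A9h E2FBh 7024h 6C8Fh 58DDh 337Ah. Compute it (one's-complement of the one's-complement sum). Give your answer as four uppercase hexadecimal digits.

One's-complement addition (fold any carry out of bit 15 back into bit 0):
  0x65B6 + 0x15A9 = 0x07B5F
  0x7B5F + 0xE2FB = 0x15E5A → wrap carry → 0x5E5B
  0x5E5B + 0x7024 = 0x0CE7F
  0xCE7F + 0x6C8F = 0x13B0E → wrap carry → 0x3B0F
  0x3B0F + 0x58DD = 0x093EC
  0x93EC + 0x337A = 0x0C766
One's-complement sum = 0xC766.
Checksum = ~0xC766 & 0xFFFF = 0x3899.

3899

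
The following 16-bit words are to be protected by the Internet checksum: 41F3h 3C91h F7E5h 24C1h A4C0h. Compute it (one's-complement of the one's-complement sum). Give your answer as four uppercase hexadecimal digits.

One's-complement addition (fold any carry out of bit 15 back into bit 0):
  0x41F3 + 0x3C91 = 0x07E84
  0x7E84 + 0xF7E5 = 0x17669 → wrap carry → 0x766A
  0x766A + 0x24C1 = 0x09B2B
  0x9B2B + 0xA4C0 = 0x13FEB → wrap carry → 0x3FEC
One's-complement sum = 0x3FEC.
Checksum = ~0x3FEC & 0xFFFF = 0xC013.

C013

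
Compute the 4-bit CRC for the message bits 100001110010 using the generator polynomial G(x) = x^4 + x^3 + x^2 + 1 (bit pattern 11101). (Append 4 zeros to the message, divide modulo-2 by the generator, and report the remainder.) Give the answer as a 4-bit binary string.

Append 4 zeros: 1000011100100000. Divide by 11101 (XOR where the leading bit is 1):
  pos 0: 10000 XOR 11101 = 01101
  pos 1: 11011 XOR 11101 = 00110
  pos 3: 11011 XOR 11101 = 00110
  pos 5: 11000 XOR 11101 = 00101
  pos 7: 10110 XOR 11101 = 01011
  pos 8: 10110 XOR 11101 = 01011
  pos 9: 10110 XOR 11101 = 01011
  pos 10: 10110 XOR 11101 = 01011
  pos 11: 10110 XOR 11101 = 01011
Remainder (last 4 bits) = 1011. This is the CRC / FCS.

1011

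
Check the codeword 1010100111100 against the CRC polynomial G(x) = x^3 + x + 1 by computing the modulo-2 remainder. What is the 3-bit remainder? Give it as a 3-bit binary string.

000

Modulo-2 division of 1010100111100 by 1011:
  pos 0: 1010 XOR 1011 = 0001
  pos 3: 1100 XOR 1011 = 0111
  pos 4: 1111 XOR 1011 = 0100
  pos 5: 1001 XOR 1011 = 0010
  pos 7: 1011 XOR 1011 = 0000
Remainder = 000 (zero — the frame passes the CRC check).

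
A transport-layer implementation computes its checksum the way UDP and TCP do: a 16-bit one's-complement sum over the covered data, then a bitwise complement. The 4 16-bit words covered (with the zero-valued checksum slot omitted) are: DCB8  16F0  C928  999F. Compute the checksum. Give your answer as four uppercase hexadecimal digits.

One's-complement addition (fold any carry out of bit 15 back into bit 0):
  0xDCB8 + 0x16F0 = 0x0F3A8
  0xF3A8 + 0xC928 = 0x1BCD0 → wrap carry → 0xBCD1
  0xBCD1 + 0x999F = 0x15670 → wrap carry → 0x5671
One's-complement sum = 0x5671.
Checksum = ~0x5671 & 0xFFFF = 0xA98E.

A98E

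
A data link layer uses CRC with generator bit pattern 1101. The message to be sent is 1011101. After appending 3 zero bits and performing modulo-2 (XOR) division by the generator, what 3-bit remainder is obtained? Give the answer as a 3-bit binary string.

Append 3 zeros: 1011101000. Divide by 1101 (XOR where the leading bit is 1):
  pos 0: 1011 XOR 1101 = 0110
  pos 1: 1101 XOR 1101 = 0000
  pos 6: 1000 XOR 1101 = 0101
Remainder (last 3 bits) = 101. This is the CRC / FCS.

101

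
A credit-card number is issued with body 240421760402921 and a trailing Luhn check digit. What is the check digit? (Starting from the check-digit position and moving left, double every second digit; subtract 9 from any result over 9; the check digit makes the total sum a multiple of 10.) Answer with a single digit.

3

Partial digits right→left: 1 2 9 2 0 4 0 6 7 1 2 4 0 4 2
Double every second digit counting from the check-digit position (so the 1st, 3rd, 5th, ... of the partial from the right).
  doubled (with −9 where >9): 2 9 0 0 5 4 0 4 → sum 24
  kept as-is: 2 2 4 6 1 4 4 → sum 23
Total = 24 + 23 = 47.
Check digit = (10 − (47 mod 10)) mod 10 = 3.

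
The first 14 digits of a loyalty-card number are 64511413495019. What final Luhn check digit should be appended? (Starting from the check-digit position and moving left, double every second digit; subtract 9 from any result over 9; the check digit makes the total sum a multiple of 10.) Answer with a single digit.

5

Partial digits right→left: 9 1 0 5 9 4 3 1 4 1 1 5 4 6
Double every second digit counting from the check-digit position (so the 1st, 3rd, 5th, ... of the partial from the right).
  doubled (with −9 where >9): 9 0 9 6 8 2 8 → sum 42
  kept as-is: 1 5 4 1 1 5 6 → sum 23
Total = 42 + 23 = 65.
Check digit = (10 − (65 mod 10)) mod 10 = 5.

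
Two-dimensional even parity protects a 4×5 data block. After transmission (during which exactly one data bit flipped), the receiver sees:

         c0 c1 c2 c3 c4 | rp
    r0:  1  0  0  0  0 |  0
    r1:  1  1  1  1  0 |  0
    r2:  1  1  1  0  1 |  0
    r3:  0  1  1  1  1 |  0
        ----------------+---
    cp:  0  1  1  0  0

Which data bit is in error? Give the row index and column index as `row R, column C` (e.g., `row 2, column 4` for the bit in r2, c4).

row 0, column 0

Recompute each row's even parity and compare to rp:
  r0: data parity 1, sent rp 0 → mismatch
  r1: data parity 0, sent rp 0 → ok
  r2: data parity 0, sent rp 0 → ok
  r3: data parity 0, sent rp 0 → ok
Recompute each column's even parity and compare to cp:
  c0: data parity 1, sent cp 0 → mismatch
  c1: data parity 1, sent cp 1 → ok
  c2: data parity 1, sent cp 1 → ok
  c3: data parity 0, sent cp 0 → ok
  c4: data parity 0, sent cp 0 → ok
Exactly one row (r0) and one column (c0) fail → the flipped bit is at their intersection.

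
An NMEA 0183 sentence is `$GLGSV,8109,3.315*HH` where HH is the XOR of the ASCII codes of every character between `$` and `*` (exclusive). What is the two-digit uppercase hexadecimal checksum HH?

63

XOR the ASCII codes of the payload characters:
  'G' = 0x47 → acc = 0x47
  'L' = 0x4C → acc = 0x0B
  'G' = 0x47 → acc = 0x4C
  'S' = 0x53 → acc = 0x1F
  'V' = 0x56 → acc = 0x49
  ',' = 0x2C → acc = 0x65
  '8' = 0x38 → acc = 0x5D
  '1' = 0x31 → acc = 0x6C
  '0' = 0x30 → acc = 0x5C
  '9' = 0x39 → acc = 0x65
  ',' = 0x2C → acc = 0x49
  '3' = 0x33 → acc = 0x7A
  '.' = 0x2E → acc = 0x54
  '3' = 0x33 → acc = 0x67
  '1' = 0x31 → acc = 0x56
  '5' = 0x35 → acc = 0x63
Checksum = 0x63.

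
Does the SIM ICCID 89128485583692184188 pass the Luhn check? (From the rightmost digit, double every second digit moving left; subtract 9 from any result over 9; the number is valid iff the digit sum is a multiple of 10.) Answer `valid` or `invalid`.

From the right, keep odd positions and double even positions (subtract 9 from any doubled value over 9):
  doubled (positions 2,4,...): 7 8 2 9 6 1 7 7 2 7 → sum 56
  kept (positions 1,3,...): 8 1 8 2 6 8 5 4 2 9 → sum 53
Total = 109.
109 mod 10 = 9, so the number is invalid.

invalid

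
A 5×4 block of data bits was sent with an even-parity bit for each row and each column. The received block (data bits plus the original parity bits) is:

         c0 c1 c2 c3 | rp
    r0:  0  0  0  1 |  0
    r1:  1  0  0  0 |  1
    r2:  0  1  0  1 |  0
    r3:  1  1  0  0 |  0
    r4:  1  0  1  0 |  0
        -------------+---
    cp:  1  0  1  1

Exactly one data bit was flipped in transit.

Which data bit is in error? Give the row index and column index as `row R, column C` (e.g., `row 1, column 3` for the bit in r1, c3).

Recompute each row's even parity and compare to rp:
  r0: data parity 1, sent rp 0 → mismatch
  r1: data parity 1, sent rp 1 → ok
  r2: data parity 0, sent rp 0 → ok
  r3: data parity 0, sent rp 0 → ok
  r4: data parity 0, sent rp 0 → ok
Recompute each column's even parity and compare to cp:
  c0: data parity 1, sent cp 1 → ok
  c1: data parity 0, sent cp 0 → ok
  c2: data parity 1, sent cp 1 → ok
  c3: data parity 0, sent cp 1 → mismatch
Exactly one row (r0) and one column (c3) fail → the flipped bit is at their intersection.

row 0, column 3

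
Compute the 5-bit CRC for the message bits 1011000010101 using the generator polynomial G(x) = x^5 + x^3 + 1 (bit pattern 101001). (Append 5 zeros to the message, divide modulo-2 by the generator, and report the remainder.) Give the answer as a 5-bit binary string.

00100

Append 5 zeros: 101100001010100000. Divide by 101001 (XOR where the leading bit is 1):
  pos 0: 101100 XOR 101001 = 000101
  pos 3: 101001 XOR 101001 = 000000
  pos 10: 101000 XOR 101001 = 000001
Remainder (last 5 bits) = 00100. This is the CRC / FCS.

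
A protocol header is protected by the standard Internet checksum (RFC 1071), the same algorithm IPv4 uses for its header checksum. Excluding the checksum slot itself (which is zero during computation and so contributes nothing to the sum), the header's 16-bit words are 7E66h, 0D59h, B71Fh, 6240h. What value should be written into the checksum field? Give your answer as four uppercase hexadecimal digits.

5AE0

One's-complement addition (fold any carry out of bit 15 back into bit 0):
  0x7E66 + 0x0D59 = 0x08BBF
  0x8BBF + 0xB71F = 0x142DE → wrap carry → 0x42DF
  0x42DF + 0x6240 = 0x0A51F
One's-complement sum = 0xA51F.
Checksum = ~0xA51F & 0xFFFF = 0x5AE0.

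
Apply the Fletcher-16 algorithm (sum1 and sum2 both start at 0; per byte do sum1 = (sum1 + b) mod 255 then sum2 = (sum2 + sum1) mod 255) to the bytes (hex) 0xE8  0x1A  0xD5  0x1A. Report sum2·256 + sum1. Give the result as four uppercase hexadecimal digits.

Running sums (mod 255):
  after byte 0 (0xE8): sum1=232, sum2=232
  after byte 1 (0x1A): sum1=3, sum2=235
  after byte 2 (0xD5): sum1=216, sum2=196
  after byte 3 (0x1A): sum1=242, sum2=183
Checksum = sum2·256 + sum1 = 183·256 + 242 = 47090 = 0xB7F2.

B7F2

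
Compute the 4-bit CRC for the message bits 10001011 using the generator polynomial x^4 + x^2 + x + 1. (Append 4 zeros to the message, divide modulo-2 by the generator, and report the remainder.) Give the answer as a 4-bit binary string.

1111

Append 4 zeros: 100010110000. Divide by 10111 (XOR where the leading bit is 1):
  pos 0: 10001 XOR 10111 = 00110
  pos 2: 11001 XOR 10111 = 01110
  pos 3: 11101 XOR 10111 = 01010
  pos 4: 10100 XOR 10111 = 00011
  pos 7: 11000 XOR 10111 = 01111
Remainder (last 4 bits) = 1111. This is the CRC / FCS.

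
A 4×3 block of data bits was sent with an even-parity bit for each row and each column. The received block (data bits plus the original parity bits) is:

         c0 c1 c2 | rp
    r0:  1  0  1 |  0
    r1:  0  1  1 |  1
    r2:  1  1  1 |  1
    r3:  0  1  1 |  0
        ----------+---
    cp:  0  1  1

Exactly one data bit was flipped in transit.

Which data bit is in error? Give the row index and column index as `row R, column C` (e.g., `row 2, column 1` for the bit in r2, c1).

row 1, column 2

Recompute each row's even parity and compare to rp:
  r0: data parity 0, sent rp 0 → ok
  r1: data parity 0, sent rp 1 → mismatch
  r2: data parity 1, sent rp 1 → ok
  r3: data parity 0, sent rp 0 → ok
Recompute each column's even parity and compare to cp:
  c0: data parity 0, sent cp 0 → ok
  c1: data parity 1, sent cp 1 → ok
  c2: data parity 0, sent cp 1 → mismatch
Exactly one row (r1) and one column (c2) fail → the flipped bit is at their intersection.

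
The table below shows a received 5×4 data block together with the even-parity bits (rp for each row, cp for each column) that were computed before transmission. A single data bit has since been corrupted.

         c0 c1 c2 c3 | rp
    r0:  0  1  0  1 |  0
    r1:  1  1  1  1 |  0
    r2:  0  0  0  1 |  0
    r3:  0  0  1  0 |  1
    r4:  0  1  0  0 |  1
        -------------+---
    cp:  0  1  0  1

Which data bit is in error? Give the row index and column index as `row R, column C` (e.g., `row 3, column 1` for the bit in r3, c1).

row 2, column 0

Recompute each row's even parity and compare to rp:
  r0: data parity 0, sent rp 0 → ok
  r1: data parity 0, sent rp 0 → ok
  r2: data parity 1, sent rp 0 → mismatch
  r3: data parity 1, sent rp 1 → ok
  r4: data parity 1, sent rp 1 → ok
Recompute each column's even parity and compare to cp:
  c0: data parity 1, sent cp 0 → mismatch
  c1: data parity 1, sent cp 1 → ok
  c2: data parity 0, sent cp 0 → ok
  c3: data parity 1, sent cp 1 → ok
Exactly one row (r2) and one column (c0) fail → the flipped bit is at their intersection.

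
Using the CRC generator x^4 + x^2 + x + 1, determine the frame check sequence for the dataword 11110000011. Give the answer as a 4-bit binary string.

1010

Append 4 zeros: 111100000110000. Divide by 10111 (XOR where the leading bit is 1):
  pos 0: 11110 XOR 10111 = 01001
  pos 1: 10010 XOR 10111 = 00101
  pos 3: 10100 XOR 10111 = 00011
  pos 6: 11011 XOR 10111 = 01100
  pos 7: 11000 XOR 10111 = 01111
  pos 8: 11110 XOR 10111 = 01001
  pos 9: 10010 XOR 10111 = 00101
Remainder (last 4 bits) = 1010. This is the CRC / FCS.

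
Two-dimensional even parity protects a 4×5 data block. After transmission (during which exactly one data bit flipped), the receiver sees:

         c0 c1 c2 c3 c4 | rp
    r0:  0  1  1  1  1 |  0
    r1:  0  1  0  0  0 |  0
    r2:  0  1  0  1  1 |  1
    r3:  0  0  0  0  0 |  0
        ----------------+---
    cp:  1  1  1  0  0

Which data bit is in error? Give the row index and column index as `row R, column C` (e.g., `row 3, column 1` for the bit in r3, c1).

row 1, column 0

Recompute each row's even parity and compare to rp:
  r0: data parity 0, sent rp 0 → ok
  r1: data parity 1, sent rp 0 → mismatch
  r2: data parity 1, sent rp 1 → ok
  r3: data parity 0, sent rp 0 → ok
Recompute each column's even parity and compare to cp:
  c0: data parity 0, sent cp 1 → mismatch
  c1: data parity 1, sent cp 1 → ok
  c2: data parity 1, sent cp 1 → ok
  c3: data parity 0, sent cp 0 → ok
  c4: data parity 0, sent cp 0 → ok
Exactly one row (r1) and one column (c0) fail → the flipped bit is at their intersection.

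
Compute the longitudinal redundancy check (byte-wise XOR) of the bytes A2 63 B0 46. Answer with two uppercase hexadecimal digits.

37

XOR the bytes together:
  start with 0xA2
  0xA2 ⊕ 0x63 = 0xC1
  0xC1 ⊕ 0xB0 = 0x71
  0x71 ⊕ 0x46 = 0x37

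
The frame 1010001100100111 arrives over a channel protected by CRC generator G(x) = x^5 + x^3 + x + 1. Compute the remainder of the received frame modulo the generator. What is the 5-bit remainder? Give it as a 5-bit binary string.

00000

Modulo-2 division of 1010001100100111 by 101011:
  pos 0: 101000 XOR 101011 = 000011
  pos 4: 111100 XOR 101011 = 010111
  pos 5: 101111 XOR 101011 = 000100
  pos 8: 100001 XOR 101011 = 001010
  pos 10: 101011 XOR 101011 = 000000
Remainder = 00000 (zero — the frame passes the CRC check).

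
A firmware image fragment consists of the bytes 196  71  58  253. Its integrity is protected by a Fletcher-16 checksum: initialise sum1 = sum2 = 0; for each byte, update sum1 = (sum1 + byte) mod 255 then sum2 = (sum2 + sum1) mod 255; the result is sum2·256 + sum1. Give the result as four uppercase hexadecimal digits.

Running sums (mod 255):
  after byte 0 (196): sum1=196, sum2=196
  after byte 1 (71): sum1=12, sum2=208
  after byte 2 (58): sum1=70, sum2=23
  after byte 3 (253): sum1=68, sum2=91
Checksum = sum2·256 + sum1 = 91·256 + 68 = 23364 = 0x5B44.

5B44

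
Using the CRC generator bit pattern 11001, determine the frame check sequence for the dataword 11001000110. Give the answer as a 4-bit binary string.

0100

Append 4 zeros: 110010001100000. Divide by 11001 (XOR where the leading bit is 1):
  pos 0: 11001 XOR 11001 = 00000
  pos 8: 11000 XOR 11001 = 00001
Remainder (last 4 bits) = 0100. This is the CRC / FCS.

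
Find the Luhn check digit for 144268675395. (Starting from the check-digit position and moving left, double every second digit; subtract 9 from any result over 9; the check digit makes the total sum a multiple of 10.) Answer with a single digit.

8

Partial digits right→left: 5 9 3 5 7 6 8 6 2 4 4 1
Double every second digit counting from the check-digit position (so the 1st, 3rd, 5th, ... of the partial from the right).
  doubled (with −9 where >9): 1 6 5 7 4 8 → sum 31
  kept as-is: 9 5 6 6 4 1 → sum 31
Total = 31 + 31 = 62.
Check digit = (10 − (62 mod 10)) mod 10 = 8.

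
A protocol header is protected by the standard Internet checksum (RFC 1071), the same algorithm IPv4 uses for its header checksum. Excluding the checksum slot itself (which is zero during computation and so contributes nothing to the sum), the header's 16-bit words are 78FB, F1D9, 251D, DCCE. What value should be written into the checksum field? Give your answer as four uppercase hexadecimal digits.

One's-complement addition (fold any carry out of bit 15 back into bit 0):
  0x78FB + 0xF1D9 = 0x16AD4 → wrap carry → 0x6AD5
  0x6AD5 + 0x251D = 0x08FF2
  0x8FF2 + 0xDCCE = 0x16CC0 → wrap carry → 0x6CC1
One's-complement sum = 0x6CC1.
Checksum = ~0x6CC1 & 0xFFFF = 0x933E.

933E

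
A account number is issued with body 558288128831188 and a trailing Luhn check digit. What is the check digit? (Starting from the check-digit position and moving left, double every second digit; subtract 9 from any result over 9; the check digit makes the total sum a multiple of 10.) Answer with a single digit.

Partial digits right→left: 8 8 1 1 3 8 8 2 1 8 8 2 8 5 5
Double every second digit counting from the check-digit position (so the 1st, 3rd, 5th, ... of the partial from the right).
  doubled (with −9 where >9): 7 2 6 7 2 7 7 1 → sum 39
  kept as-is: 8 1 8 2 8 2 5 → sum 34
Total = 39 + 34 = 73.
Check digit = (10 − (73 mod 10)) mod 10 = 7.

7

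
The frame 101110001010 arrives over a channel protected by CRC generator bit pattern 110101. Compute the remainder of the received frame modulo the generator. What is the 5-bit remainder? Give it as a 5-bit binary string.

00000

Modulo-2 division of 101110001010 by 110101:
  pos 0: 101110 XOR 110101 = 011011
  pos 1: 110110 XOR 110101 = 000011
  pos 5: 110101 XOR 110101 = 000000
Remainder = 00000 (zero — the frame passes the CRC check).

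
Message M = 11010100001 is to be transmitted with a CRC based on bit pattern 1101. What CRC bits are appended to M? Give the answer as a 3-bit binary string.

Append 3 zeros: 11010100001000. Divide by 1101 (XOR where the leading bit is 1):
  pos 0: 1101 XOR 1101 = 0000
  pos 5: 1000 XOR 1101 = 0101
  pos 6: 1010 XOR 1101 = 0111
  pos 7: 1111 XOR 1101 = 0010
  pos 9: 1000 XOR 1101 = 0101
  pos 10: 1010 XOR 1101 = 0111
Remainder (last 3 bits) = 111. This is the CRC / FCS.

111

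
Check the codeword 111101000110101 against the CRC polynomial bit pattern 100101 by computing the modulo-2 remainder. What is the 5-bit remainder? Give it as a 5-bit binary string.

00010

Modulo-2 division of 111101000110101 by 100101:
  pos 0: 111101 XOR 100101 = 011000
  pos 1: 110000 XOR 100101 = 010101
  pos 2: 101010 XOR 100101 = 001111
  pos 4: 111101 XOR 100101 = 011000
  pos 5: 110001 XOR 100101 = 010100
  pos 6: 101000 XOR 100101 = 001101
  pos 8: 110110 XOR 100101 = 010011
  pos 9: 100111 XOR 100101 = 000010
Remainder = 00010 (nonzero — an error is detected).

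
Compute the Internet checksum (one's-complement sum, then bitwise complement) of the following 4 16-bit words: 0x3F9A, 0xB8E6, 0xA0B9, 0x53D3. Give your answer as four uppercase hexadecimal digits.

One's-complement addition (fold any carry out of bit 15 back into bit 0):
  0x3F9A + 0xB8E6 = 0x0F880
  0xF880 + 0xA0B9 = 0x19939 → wrap carry → 0x993A
  0x993A + 0x53D3 = 0x0ED0D
One's-complement sum = 0xED0D.
Checksum = ~0xED0D & 0xFFFF = 0x12F2.

12F2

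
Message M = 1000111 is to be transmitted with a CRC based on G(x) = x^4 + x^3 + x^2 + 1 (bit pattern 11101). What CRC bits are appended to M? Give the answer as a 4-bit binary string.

1100

Append 4 zeros: 10001110000. Divide by 11101 (XOR where the leading bit is 1):
  pos 0: 10001 XOR 11101 = 01100
  pos 1: 11001 XOR 11101 = 00100
  pos 3: 10010 XOR 11101 = 01111
  pos 4: 11110 XOR 11101 = 00011
Remainder (last 4 bits) = 1100. This is the CRC / FCS.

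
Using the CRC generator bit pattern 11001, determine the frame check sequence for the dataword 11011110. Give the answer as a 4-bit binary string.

Append 4 zeros: 110111100000. Divide by 11001 (XOR where the leading bit is 1):
  pos 0: 11011 XOR 11001 = 00010
  pos 3: 10110 XOR 11001 = 01111
  pos 4: 11110 XOR 11001 = 00111
  pos 6: 11100 XOR 11001 = 00101
Remainder (last 4 bits) = 1010. This is the CRC / FCS.

1010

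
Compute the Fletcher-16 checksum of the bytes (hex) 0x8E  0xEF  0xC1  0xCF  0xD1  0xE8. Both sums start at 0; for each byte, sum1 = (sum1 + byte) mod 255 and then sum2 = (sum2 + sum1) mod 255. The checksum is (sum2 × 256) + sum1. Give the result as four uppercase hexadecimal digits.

0ACA

Running sums (mod 255):
  after byte 0 (0x8E): sum1=142, sum2=142
  after byte 1 (0xEF): sum1=126, sum2=13
  after byte 2 (0xC1): sum1=64, sum2=77
  after byte 3 (0xCF): sum1=16, sum2=93
  after byte 4 (0xD1): sum1=225, sum2=63
  after byte 5 (0xE8): sum1=202, sum2=10
Checksum = sum2·256 + sum1 = 10·256 + 202 = 2762 = 0x0ACA.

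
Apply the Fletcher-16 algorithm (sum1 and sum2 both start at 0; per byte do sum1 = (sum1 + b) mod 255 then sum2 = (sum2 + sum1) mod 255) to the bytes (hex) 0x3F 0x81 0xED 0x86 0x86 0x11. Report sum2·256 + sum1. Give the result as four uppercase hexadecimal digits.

Running sums (mod 255):
  after byte 0 (0x3F): sum1=63, sum2=63
  after byte 1 (0x81): sum1=192, sum2=0
  after byte 2 (0xED): sum1=174, sum2=174
  after byte 3 (0x86): sum1=53, sum2=227
  after byte 4 (0x86): sum1=187, sum2=159
  after byte 5 (0x11): sum1=204, sum2=108
Checksum = sum2·256 + sum1 = 108·256 + 204 = 27852 = 0x6CCC.

6CCC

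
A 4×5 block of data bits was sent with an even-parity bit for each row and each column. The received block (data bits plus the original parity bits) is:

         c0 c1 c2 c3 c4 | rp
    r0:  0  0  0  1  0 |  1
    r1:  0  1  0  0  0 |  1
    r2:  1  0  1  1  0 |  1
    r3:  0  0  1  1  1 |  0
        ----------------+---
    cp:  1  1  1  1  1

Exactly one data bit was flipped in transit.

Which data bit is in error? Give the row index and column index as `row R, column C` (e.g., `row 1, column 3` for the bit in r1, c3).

Recompute each row's even parity and compare to rp:
  r0: data parity 1, sent rp 1 → ok
  r1: data parity 1, sent rp 1 → ok
  r2: data parity 1, sent rp 1 → ok
  r3: data parity 1, sent rp 0 → mismatch
Recompute each column's even parity and compare to cp:
  c0: data parity 1, sent cp 1 → ok
  c1: data parity 1, sent cp 1 → ok
  c2: data parity 0, sent cp 1 → mismatch
  c3: data parity 1, sent cp 1 → ok
  c4: data parity 1, sent cp 1 → ok
Exactly one row (r3) and one column (c2) fail → the flipped bit is at their intersection.

row 3, column 2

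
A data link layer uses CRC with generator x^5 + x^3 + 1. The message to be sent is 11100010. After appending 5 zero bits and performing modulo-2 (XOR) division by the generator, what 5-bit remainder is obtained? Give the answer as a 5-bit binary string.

Append 5 zeros: 1110001000000. Divide by 101001 (XOR where the leading bit is 1):
  pos 0: 111000 XOR 101001 = 010001
  pos 1: 100011 XOR 101001 = 001010
  pos 3: 101000 XOR 101001 = 000001
Remainder (last 5 bits) = 10000. This is the CRC / FCS.

10000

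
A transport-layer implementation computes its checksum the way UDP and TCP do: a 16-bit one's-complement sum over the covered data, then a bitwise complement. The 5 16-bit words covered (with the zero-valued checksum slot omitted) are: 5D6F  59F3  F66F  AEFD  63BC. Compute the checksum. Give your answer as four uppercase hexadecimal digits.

3F73

One's-complement addition (fold any carry out of bit 15 back into bit 0):
  0x5D6F + 0x59F3 = 0x0B762
  0xB762 + 0xF66F = 0x1ADD1 → wrap carry → 0xADD2
  0xADD2 + 0xAEFD = 0x15CCF → wrap carry → 0x5CD0
  0x5CD0 + 0x63BC = 0x0C08C
One's-complement sum = 0xC08C.
Checksum = ~0xC08C & 0xFFFF = 0x3F73.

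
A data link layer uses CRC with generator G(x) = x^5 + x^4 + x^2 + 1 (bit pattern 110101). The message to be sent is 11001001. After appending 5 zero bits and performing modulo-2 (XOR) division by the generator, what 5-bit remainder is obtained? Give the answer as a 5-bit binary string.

Append 5 zeros: 1100100100000. Divide by 110101 (XOR where the leading bit is 1):
  pos 0: 110010 XOR 110101 = 000111
  pos 3: 111010 XOR 110101 = 001111
  pos 5: 111100 XOR 110101 = 001001
  pos 7: 100100 XOR 110101 = 010001
Remainder (last 5 bits) = 10001. This is the CRC / FCS.

10001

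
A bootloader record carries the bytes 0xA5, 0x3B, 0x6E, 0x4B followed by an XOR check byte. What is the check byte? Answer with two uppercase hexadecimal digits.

XOR the bytes together:
  start with 0xA5
  0xA5 ⊕ 0x3B = 0x9E
  0x9E ⊕ 0x6E = 0xF0
  0xF0 ⊕ 0x4B = 0xBB

BB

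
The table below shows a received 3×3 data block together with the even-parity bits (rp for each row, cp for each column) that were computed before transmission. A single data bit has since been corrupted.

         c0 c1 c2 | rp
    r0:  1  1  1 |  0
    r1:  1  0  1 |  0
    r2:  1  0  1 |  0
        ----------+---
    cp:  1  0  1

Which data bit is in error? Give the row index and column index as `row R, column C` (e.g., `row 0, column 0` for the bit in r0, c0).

row 0, column 1

Recompute each row's even parity and compare to rp:
  r0: data parity 1, sent rp 0 → mismatch
  r1: data parity 0, sent rp 0 → ok
  r2: data parity 0, sent rp 0 → ok
Recompute each column's even parity and compare to cp:
  c0: data parity 1, sent cp 1 → ok
  c1: data parity 1, sent cp 0 → mismatch
  c2: data parity 1, sent cp 1 → ok
Exactly one row (r0) and one column (c1) fail → the flipped bit is at their intersection.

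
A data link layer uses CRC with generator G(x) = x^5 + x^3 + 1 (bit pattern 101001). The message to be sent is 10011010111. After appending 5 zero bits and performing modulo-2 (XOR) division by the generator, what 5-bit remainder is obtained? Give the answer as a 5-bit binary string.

11100

Append 5 zeros: 1001101011100000. Divide by 101001 (XOR where the leading bit is 1):
  pos 0: 100110 XOR 101001 = 001111
  pos 2: 111110 XOR 101001 = 010111
  pos 3: 101111 XOR 101001 = 000110
  pos 6: 110110 XOR 101001 = 011111
  pos 7: 111110 XOR 101001 = 010111
  pos 8: 101110 XOR 101001 = 000111
Remainder (last 5 bits) = 11100. This is the CRC / FCS.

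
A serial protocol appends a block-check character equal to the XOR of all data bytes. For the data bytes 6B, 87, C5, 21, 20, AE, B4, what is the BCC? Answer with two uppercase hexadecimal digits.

XOR the bytes together:
  start with 0x6B
  0x6B ⊕ 0x87 = 0xEC
  0xEC ⊕ 0xC5 = 0x29
  0x29 ⊕ 0x21 = 0x08
  0x08 ⊕ 0x20 = 0x28
  0x28 ⊕ 0xAE = 0x86
  0x86 ⊕ 0xB4 = 0x32

32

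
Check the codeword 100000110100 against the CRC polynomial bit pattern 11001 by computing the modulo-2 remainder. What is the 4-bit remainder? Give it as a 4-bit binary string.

1011

Modulo-2 division of 100000110100 by 11001:
  pos 0: 10000 XOR 11001 = 01001
  pos 1: 10010 XOR 11001 = 01011
  pos 2: 10111 XOR 11001 = 01110
  pos 3: 11101 XOR 11001 = 00100
  pos 5: 10001 XOR 11001 = 01000
  pos 6: 10000 XOR 11001 = 01001
  pos 7: 10010 XOR 11001 = 01011
Remainder = 1011 (nonzero — an error is detected).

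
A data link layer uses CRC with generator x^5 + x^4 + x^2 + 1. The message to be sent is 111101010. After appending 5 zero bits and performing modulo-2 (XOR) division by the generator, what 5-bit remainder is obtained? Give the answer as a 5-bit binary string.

Append 5 zeros: 11110101000000. Divide by 110101 (XOR where the leading bit is 1):
  pos 0: 111101 XOR 110101 = 001000
  pos 2: 100001 XOR 110101 = 010100
  pos 3: 101000 XOR 110101 = 011101
  pos 4: 111010 XOR 110101 = 001111
  pos 6: 111100 XOR 110101 = 001001
  pos 8: 100100 XOR 110101 = 010001
Remainder (last 5 bits) = 10001. This is the CRC / FCS.

10001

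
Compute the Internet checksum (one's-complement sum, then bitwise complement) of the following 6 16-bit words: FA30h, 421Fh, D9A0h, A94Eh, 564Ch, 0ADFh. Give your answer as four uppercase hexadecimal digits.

DF94

One's-complement addition (fold any carry out of bit 15 back into bit 0):
  0xFA30 + 0x421F = 0x13C4F → wrap carry → 0x3C50
  0x3C50 + 0xD9A0 = 0x115F0 → wrap carry → 0x15F1
  0x15F1 + 0xA94E = 0x0BF3F
  0xBF3F + 0x564C = 0x1158B → wrap carry → 0x158C
  0x158C + 0x0ADF = 0x0206B
One's-complement sum = 0x206B.
Checksum = ~0x206B & 0xFFFF = 0xDF94.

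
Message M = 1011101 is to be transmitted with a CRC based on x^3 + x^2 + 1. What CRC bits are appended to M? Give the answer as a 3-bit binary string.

101

Append 3 zeros: 1011101000. Divide by 1101 (XOR where the leading bit is 1):
  pos 0: 1011 XOR 1101 = 0110
  pos 1: 1101 XOR 1101 = 0000
  pos 6: 1000 XOR 1101 = 0101
Remainder (last 3 bits) = 101. This is the CRC / FCS.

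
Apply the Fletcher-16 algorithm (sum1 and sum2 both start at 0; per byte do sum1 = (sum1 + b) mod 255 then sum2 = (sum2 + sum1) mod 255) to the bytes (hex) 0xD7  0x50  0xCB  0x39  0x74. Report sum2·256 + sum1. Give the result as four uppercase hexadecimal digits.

Running sums (mod 255):
  after byte 0 (0xD7): sum1=215, sum2=215
  after byte 1 (0x50): sum1=40, sum2=0
  after byte 2 (0xCB): sum1=243, sum2=243
  after byte 3 (0x39): sum1=45, sum2=33
  after byte 4 (0x74): sum1=161, sum2=194
Checksum = sum2·256 + sum1 = 194·256 + 161 = 49825 = 0xC2A1.

C2A1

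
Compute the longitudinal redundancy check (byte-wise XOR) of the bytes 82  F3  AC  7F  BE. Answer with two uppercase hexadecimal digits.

1C

XOR the bytes together:
  start with 0x82
  0x82 ⊕ 0xF3 = 0x71
  0x71 ⊕ 0xAC = 0xDD
  0xDD ⊕ 0x7F = 0xA2
  0xA2 ⊕ 0xBE = 0x1C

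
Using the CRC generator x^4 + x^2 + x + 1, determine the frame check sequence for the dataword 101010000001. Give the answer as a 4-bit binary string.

Append 4 zeros: 1010100000010000. Divide by 10111 (XOR where the leading bit is 1):
  pos 0: 10101 XOR 10111 = 00010
  pos 3: 10000 XOR 10111 = 00111
  pos 5: 11100 XOR 10111 = 01011
  pos 6: 10110 XOR 10111 = 00001
  pos 10: 11000 XOR 10111 = 01111
  pos 11: 11110 XOR 10111 = 01001
Remainder (last 4 bits) = 1001. This is the CRC / FCS.

1001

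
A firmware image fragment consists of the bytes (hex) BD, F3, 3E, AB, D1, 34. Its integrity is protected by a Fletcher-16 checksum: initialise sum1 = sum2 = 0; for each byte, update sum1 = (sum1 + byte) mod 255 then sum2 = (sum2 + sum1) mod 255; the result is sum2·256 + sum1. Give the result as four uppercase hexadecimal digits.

Running sums (mod 255):
  after byte 0 (BD): sum1=189, sum2=189
  after byte 1 (F3): sum1=177, sum2=111
  after byte 2 (3E): sum1=239, sum2=95
  after byte 3 (AB): sum1=155, sum2=250
  after byte 4 (D1): sum1=109, sum2=104
  after byte 5 (34): sum1=161, sum2=10
Checksum = sum2·256 + sum1 = 10·256 + 161 = 2721 = 0x0AA1.

0AA1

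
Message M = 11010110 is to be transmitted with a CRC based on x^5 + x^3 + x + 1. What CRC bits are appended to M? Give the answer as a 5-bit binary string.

11010

Append 5 zeros: 1101011000000. Divide by 101011 (XOR where the leading bit is 1):
  pos 0: 110101 XOR 101011 = 011110
  pos 1: 111101 XOR 101011 = 010110
  pos 2: 101100 XOR 101011 = 000111
  pos 5: 111000 XOR 101011 = 010011
  pos 6: 100110 XOR 101011 = 001101
Remainder (last 5 bits) = 11010. This is the CRC / FCS.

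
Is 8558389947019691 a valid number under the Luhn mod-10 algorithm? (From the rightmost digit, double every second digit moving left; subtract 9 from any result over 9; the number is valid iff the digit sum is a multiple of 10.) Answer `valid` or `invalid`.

From the right, keep odd positions and double even positions (subtract 9 from any doubled value over 9):
  doubled (positions 2,4,...): 9 9 0 8 9 6 1 7 → sum 49
  kept (positions 1,3,...): 1 6 1 7 9 8 8 5 → sum 45
Total = 94.
94 mod 10 = 4, so the number is invalid.

invalid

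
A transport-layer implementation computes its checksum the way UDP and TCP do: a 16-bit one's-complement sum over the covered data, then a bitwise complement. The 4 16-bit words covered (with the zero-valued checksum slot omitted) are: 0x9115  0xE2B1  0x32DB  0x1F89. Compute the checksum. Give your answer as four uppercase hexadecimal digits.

One's-complement addition (fold any carry out of bit 15 back into bit 0):
  0x9115 + 0xE2B1 = 0x173C6 → wrap carry → 0x73C7
  0x73C7 + 0x32DB = 0x0A6A2
  0xA6A2 + 0x1F89 = 0x0C62B
One's-complement sum = 0xC62B.
Checksum = ~0xC62B & 0xFFFF = 0x39D4.

39D4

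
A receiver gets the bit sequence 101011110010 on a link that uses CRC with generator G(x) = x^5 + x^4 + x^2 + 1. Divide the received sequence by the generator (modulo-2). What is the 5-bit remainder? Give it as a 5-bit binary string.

00100

Modulo-2 division of 101011110010 by 110101:
  pos 0: 101011 XOR 110101 = 011110
  pos 1: 111101 XOR 110101 = 001000
  pos 3: 100010 XOR 110101 = 010111
  pos 4: 101110 XOR 110101 = 011011
  pos 5: 110111 XOR 110101 = 000010
Remainder = 00100 (nonzero — an error is detected).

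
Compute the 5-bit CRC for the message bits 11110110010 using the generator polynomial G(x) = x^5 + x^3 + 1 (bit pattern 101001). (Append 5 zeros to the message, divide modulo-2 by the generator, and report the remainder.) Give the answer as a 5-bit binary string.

10010

Append 5 zeros: 1111011001000000. Divide by 101001 (XOR where the leading bit is 1):
  pos 0: 111101 XOR 101001 = 010100
  pos 1: 101001 XOR 101001 = 000000
  pos 9: 100000 XOR 101001 = 001001
Remainder (last 5 bits) = 10010. This is the CRC / FCS.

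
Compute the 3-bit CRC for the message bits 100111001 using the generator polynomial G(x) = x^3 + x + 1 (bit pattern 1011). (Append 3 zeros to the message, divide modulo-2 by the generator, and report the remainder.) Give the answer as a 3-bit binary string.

Append 3 zeros: 100111001000. Divide by 1011 (XOR where the leading bit is 1):
  pos 0: 1001 XOR 1011 = 0010
  pos 2: 1011 XOR 1011 = 0000
  pos 8: 1000 XOR 1011 = 0011
Remainder (last 3 bits) = 011. This is the CRC / FCS.

011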